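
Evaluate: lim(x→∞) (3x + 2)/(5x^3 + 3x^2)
This is an ∞/∞ indeterminate form.

Apply L'Hôpital's rule: differentiate numerator and denominator separately.
  f(x) = 3·x + 2   ⇒   f'(x) = 3
  g(x) = 5·x^3 + 3·x^2   ⇒   g'(x) = 15·x^2 + 6·x
  lim(x→∞) f'(x)/g'(x) = lim(x→∞) (3)/(15·x^2 + 6·x)
  = 0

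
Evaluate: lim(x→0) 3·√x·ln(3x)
This is a 0·∞ indeterminate form.

Rewrite 0·∞ as a quotient (0/0 or ∞/∞ form), then apply L'Hôpital's rule:
  lim(x→0) 3·√x·ln(3x) = 0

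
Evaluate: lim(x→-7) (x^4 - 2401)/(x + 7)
This is a standard limit.

Factor or rationalize the expression:
  lim(x→-7) (x^4 - 2401)/(x + 7) = -1372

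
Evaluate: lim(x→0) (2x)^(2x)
This is an exponential indeterminate form.

For exponential indeterminate forms, take the natural log:
  Let L = lim(x→0) (2x)^(2x)
  Then ln(L) = lim(x→0) [exponent × ln(base)]
  Evaluate using L'Hôpital or standard limits, then exponentiate.
  L = 1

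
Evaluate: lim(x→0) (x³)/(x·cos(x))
This is a 0/0 indeterminate form.

Apply L'Hôpital's rule: differentiate numerator and denominator separately.
  f(x) = x^3   ⇒   f'(x) = 3·x^2
  g(x) = x·cos(x)   ⇒   g'(x) = -x·sin(x) + cos(x)
  lim(x→0) f'(x)/g'(x) = lim(x→0) (3·x^2)/(-x·sin(x) + cos(x))
  = 0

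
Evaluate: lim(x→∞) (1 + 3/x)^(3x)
This is an exponential indeterminate form.

For exponential indeterminate forms, take the natural log:
  Let L = lim(x→∞) (1 + 3/x)^(3x)
  Then ln(L) = lim(x→∞) [exponent × ln(base)]
  Evaluate using L'Hôpital or standard limits, then exponentiate.
  L = e^(9)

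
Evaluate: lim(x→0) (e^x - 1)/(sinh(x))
This is a 0/0 indeterminate form.

Apply L'Hôpital's rule: differentiate numerator and denominator separately.
  f(x) = e^(x) - 1   ⇒   f'(x) = e^(x)
  g(x) = sinh(x)   ⇒   g'(x) = cosh(x)
  lim(x→0) f'(x)/g'(x) = lim(x→0) (e^(x))/(cosh(x))
  = 1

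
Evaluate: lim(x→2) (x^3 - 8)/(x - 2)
This is a standard limit.

Factor or rationalize the expression:
  lim(x→2) (x^3 - 8)/(x - 2) = 12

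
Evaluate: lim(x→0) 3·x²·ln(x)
This is a 0·∞ indeterminate form.

Rewrite 0·∞ as a quotient (0/0 or ∞/∞ form), then apply L'Hôpital's rule:
  lim(x→0) 3·x²·ln(x) = 0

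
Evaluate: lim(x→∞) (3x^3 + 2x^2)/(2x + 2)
This is an ∞/∞ indeterminate form.

Apply L'Hôpital's rule: differentiate numerator and denominator separately.
  f(x) = 3·x^3 + 2·x^2   ⇒   f'(x) = 9·x^2 + 4·x
  g(x) = 2·x + 2   ⇒   g'(x) = 2
  lim(x→∞) f'(x)/g'(x) = lim(x→∞) (9·x^2 + 4·x)/(2)
  = ∞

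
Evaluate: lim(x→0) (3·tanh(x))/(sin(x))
This is a 0/0 indeterminate form.

Apply L'Hôpital's rule: differentiate numerator and denominator separately.
  f(x) = 3·tanh(x)   ⇒   f'(x) = 3 - 3·tanh(x)^2
  g(x) = sin(x)   ⇒   g'(x) = cos(x)
  lim(x→0) f'(x)/g'(x) = lim(x→0) (3 - 3·tanh(x)^2)/(cos(x))
  = 3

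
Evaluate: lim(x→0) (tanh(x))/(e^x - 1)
This is a 0/0 indeterminate form.

Apply L'Hôpital's rule: differentiate numerator and denominator separately.
  f(x) = tanh(x)   ⇒   f'(x) = 1 - tanh(x)^2
  g(x) = e^(x) - 1   ⇒   g'(x) = e^(x)
  lim(x→0) f'(x)/g'(x) = lim(x→0) (1 - tanh(x)^2)/(e^(x))
  = 1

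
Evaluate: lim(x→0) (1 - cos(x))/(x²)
This is a 0/0 indeterminate form.

Apply L'Hôpital's rule: differentiate numerator and denominator separately.
  f(x) = 1 - cos(x)   ⇒   f'(x) = sin(x)
  g(x) = x^2   ⇒   g'(x) = 2·x
  lim(x→0) f'(x)/g'(x) = lim(x→0) (sin(x))/(2·x)
  = 1/2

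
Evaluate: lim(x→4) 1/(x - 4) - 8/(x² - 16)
This is an ∞-∞ indeterminate form.

Combine fractions or rationalize to convert ∞-∞ to 0/0 form:
  lim(x→4) 1/(x - 4) - 8/(x² - 16) = 1/8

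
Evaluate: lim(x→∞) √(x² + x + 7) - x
This is an ∞-∞ indeterminate form.

Combine fractions or rationalize to convert ∞-∞ to 0/0 form:
  lim(x→∞) √(x² + x + 7) - x = 1/2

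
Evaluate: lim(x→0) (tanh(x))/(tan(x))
This is a 0/0 indeterminate form.

Apply L'Hôpital's rule: differentiate numerator and denominator separately.
  f(x) = tanh(x)   ⇒   f'(x) = 1 - tanh(x)^2
  g(x) = tan(x)   ⇒   g'(x) = tan(x)^2 + 1
  lim(x→0) f'(x)/g'(x) = lim(x→0) (1 - tanh(x)^2)/(tan(x)^2 + 1)
  = 1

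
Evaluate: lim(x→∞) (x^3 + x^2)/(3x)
This is an ∞/∞ indeterminate form.

Apply L'Hôpital's rule: differentiate numerator and denominator separately.
  f(x) = x^3 + x^2   ⇒   f'(x) = 3·x^2 + 2·x
  g(x) = 3·x   ⇒   g'(x) = 3
  lim(x→∞) f'(x)/g'(x) = lim(x→∞) (3·x^2 + 2·x)/(3)
  = ∞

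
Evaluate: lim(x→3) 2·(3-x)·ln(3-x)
This is a 0·∞ indeterminate form.

Rewrite 0·∞ as a quotient (0/0 or ∞/∞ form), then apply L'Hôpital's rule:
  lim(x→3) 2·(3-x)·ln(3-x) = 0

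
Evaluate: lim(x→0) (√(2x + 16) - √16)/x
This is a standard limit.

Factor or rationalize the expression:
  lim(x→0) (√(2x + 16) - √16)/x = 1/4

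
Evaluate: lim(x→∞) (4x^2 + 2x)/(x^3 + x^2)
This is an ∞/∞ indeterminate form.

Apply L'Hôpital's rule: differentiate numerator and denominator separately.
  f(x) = 4·x^2 + 2·x   ⇒   f'(x) = 8·x + 2
  g(x) = x^3 + x^2   ⇒   g'(x) = 3·x^2 + 2·x
  lim(x→∞) f'(x)/g'(x) = lim(x→∞) (8·x + 2)/(3·x^2 + 2·x)
  = 0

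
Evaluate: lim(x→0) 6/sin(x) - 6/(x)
This is an ∞-∞ indeterminate form.

Combine fractions or rationalize to convert ∞-∞ to 0/0 form:
  lim(x→0) 6/sin(x) - 6/(x) = 0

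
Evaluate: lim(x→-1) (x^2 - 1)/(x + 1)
This is a standard limit.

Factor or rationalize the expression:
  lim(x→-1) (x^2 - 1)/(x + 1) = -2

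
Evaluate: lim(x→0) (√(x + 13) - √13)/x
This is a standard limit.

Factor or rationalize the expression:
  lim(x→0) (√(x + 13) - √13)/x = sqrt(13)/26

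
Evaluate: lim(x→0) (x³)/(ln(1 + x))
This is a 0/0 indeterminate form.

Apply L'Hôpital's rule: differentiate numerator and denominator separately.
  f(x) = x^3   ⇒   f'(x) = 3·x^2
  g(x) = ln(x + 1)   ⇒   g'(x) = 1/(x + 1)
  lim(x→0) f'(x)/g'(x) = lim(x→0) (3·x^2)/(1/(x + 1))
  = 0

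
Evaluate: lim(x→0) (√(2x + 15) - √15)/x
This is a standard limit.

Factor or rationalize the expression:
  lim(x→0) (√(2x + 15) - √15)/x = sqrt(15)/15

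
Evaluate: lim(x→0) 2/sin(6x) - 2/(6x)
This is an ∞-∞ indeterminate form.

Combine fractions or rationalize to convert ∞-∞ to 0/0 form:
  lim(x→0) 2/sin(6x) - 2/(6x) = 0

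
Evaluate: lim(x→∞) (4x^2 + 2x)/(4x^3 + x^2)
This is an ∞/∞ indeterminate form.

Apply L'Hôpital's rule: differentiate numerator and denominator separately.
  f(x) = 4·x^2 + 2·x   ⇒   f'(x) = 8·x + 2
  g(x) = 4·x^3 + x^2   ⇒   g'(x) = 12·x^2 + 2·x
  lim(x→∞) f'(x)/g'(x) = lim(x→∞) (8·x + 2)/(12·x^2 + 2·x)
  = 0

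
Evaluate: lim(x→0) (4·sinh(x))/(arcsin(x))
This is a 0/0 indeterminate form.

Apply L'Hôpital's rule: differentiate numerator and denominator separately.
  f(x) = 4·sinh(x)   ⇒   f'(x) = 4·cosh(x)
  g(x) = asin(x)   ⇒   g'(x) = 1/sqrt(1 - x^2)
  lim(x→0) f'(x)/g'(x) = lim(x→0) (4·cosh(x))/(1/sqrt(1 - x^2))
  = 4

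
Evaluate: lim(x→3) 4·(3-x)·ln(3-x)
This is a 0·∞ indeterminate form.

Rewrite 0·∞ as a quotient (0/0 or ∞/∞ form), then apply L'Hôpital's rule:
  lim(x→3) 4·(3-x)·ln(3-x) = 0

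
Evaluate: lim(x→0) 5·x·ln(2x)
This is a 0·∞ indeterminate form.

Rewrite 0·∞ as a quotient (0/0 or ∞/∞ form), then apply L'Hôpital's rule:
  lim(x→0) 5·x·ln(2x) = 0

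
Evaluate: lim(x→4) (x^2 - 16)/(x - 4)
This is a standard limit.

Factor or rationalize the expression:
  lim(x→4) (x^2 - 16)/(x - 4) = 8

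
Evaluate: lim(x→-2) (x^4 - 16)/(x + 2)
This is a standard limit.

Factor or rationalize the expression:
  lim(x→-2) (x^4 - 16)/(x + 2) = -32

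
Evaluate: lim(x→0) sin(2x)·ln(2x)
This is a 0·∞ indeterminate form.

Rewrite 0·∞ as a quotient (0/0 or ∞/∞ form), then apply L'Hôpital's rule:
  lim(x→0) sin(2x)·ln(2x) = 0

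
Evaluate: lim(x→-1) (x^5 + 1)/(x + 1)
This is a standard limit.

Factor or rationalize the expression:
  lim(x→-1) (x^5 + 1)/(x + 1) = 5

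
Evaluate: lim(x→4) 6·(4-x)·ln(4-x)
This is a 0·∞ indeterminate form.

Rewrite 0·∞ as a quotient (0/0 or ∞/∞ form), then apply L'Hôpital's rule:
  lim(x→4) 6·(4-x)·ln(4-x) = 0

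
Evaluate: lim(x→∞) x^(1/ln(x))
This is an exponential indeterminate form.

For exponential indeterminate forms, take the natural log:
  Let L = lim(x→∞) x^(1/ln(x))
  Then ln(L) = lim(x→∞) [exponent × ln(base)]
  Evaluate using L'Hôpital or standard limits, then exponentiate.
  L = e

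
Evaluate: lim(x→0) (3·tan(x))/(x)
This is a 0/0 indeterminate form.

Apply L'Hôpital's rule: differentiate numerator and denominator separately.
  f(x) = 3·tan(x)   ⇒   f'(x) = 3·tan(x)^2 + 3
  g(x) = x   ⇒   g'(x) = 1
  lim(x→0) f'(x)/g'(x) = lim(x→0) (3·tan(x)^2 + 3)/(1)
  = 3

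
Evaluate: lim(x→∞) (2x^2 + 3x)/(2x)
This is an ∞/∞ indeterminate form.

Apply L'Hôpital's rule: differentiate numerator and denominator separately.
  f(x) = 2·x^2 + 3·x   ⇒   f'(x) = 4·x + 3
  g(x) = 2·x   ⇒   g'(x) = 2
  lim(x→∞) f'(x)/g'(x) = lim(x→∞) (4·x + 3)/(2)
  = ∞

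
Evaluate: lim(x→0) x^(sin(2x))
This is an exponential indeterminate form.

For exponential indeterminate forms, take the natural log:
  Let L = lim(x→0) x^(sin(2x))
  Then ln(L) = lim(x→0) [exponent × ln(base)]
  Evaluate using L'Hôpital or standard limits, then exponentiate.
  L = 1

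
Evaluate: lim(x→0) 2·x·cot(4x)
This is a 0·∞ indeterminate form.

Rewrite 0·∞ as a quotient (0/0 or ∞/∞ form), then apply L'Hôpital's rule:
  lim(x→0) 2·x·cot(4x) = 1/2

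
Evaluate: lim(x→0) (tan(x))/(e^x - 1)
This is a 0/0 indeterminate form.

Apply L'Hôpital's rule: differentiate numerator and denominator separately.
  f(x) = tan(x)   ⇒   f'(x) = tan(x)^2 + 1
  g(x) = e^(x) - 1   ⇒   g'(x) = e^(x)
  lim(x→0) f'(x)/g'(x) = lim(x→0) (tan(x)^2 + 1)/(e^(x))
  = 1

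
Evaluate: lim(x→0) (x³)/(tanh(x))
This is a 0/0 indeterminate form.

Apply L'Hôpital's rule: differentiate numerator and denominator separately.
  f(x) = x^3   ⇒   f'(x) = 3·x^2
  g(x) = tanh(x)   ⇒   g'(x) = 1 - tanh(x)^2
  lim(x→0) f'(x)/g'(x) = lim(x→0) (3·x^2)/(1 - tanh(x)^2)
  = 0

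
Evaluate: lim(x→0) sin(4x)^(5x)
This is an exponential indeterminate form.

For exponential indeterminate forms, take the natural log:
  Let L = lim(x→0) sin(4x)^(5x)
  Then ln(L) = lim(x→0) [exponent × ln(base)]
  Evaluate using L'Hôpital or standard limits, then exponentiate.
  L = 1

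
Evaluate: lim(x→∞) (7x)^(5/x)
This is an exponential indeterminate form.

For exponential indeterminate forms, take the natural log:
  Let L = lim(x→∞) (7x)^(5/x)
  Then ln(L) = lim(x→∞) [exponent × ln(base)]
  Evaluate using L'Hôpital or standard limits, then exponentiate.
  L = 1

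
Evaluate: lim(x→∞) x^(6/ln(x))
This is an exponential indeterminate form.

For exponential indeterminate forms, take the natural log:
  Let L = lim(x→∞) x^(6/ln(x))
  Then ln(L) = lim(x→∞) [exponent × ln(base)]
  Evaluate using L'Hôpital or standard limits, then exponentiate.
  L = e^(6)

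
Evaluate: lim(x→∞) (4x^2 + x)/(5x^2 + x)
This is an ∞/∞ indeterminate form.

Apply L'Hôpital's rule: differentiate numerator and denominator separately.
  f(x) = 4·x^2 + x   ⇒   f'(x) = 8·x + 1
  g(x) = 5·x^2 + x   ⇒   g'(x) = 10·x + 1
  lim(x→∞) f'(x)/g'(x) = lim(x→∞) (8·x + 1)/(10·x + 1)
  = 4/5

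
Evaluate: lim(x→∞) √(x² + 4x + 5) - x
This is an ∞-∞ indeterminate form.

Combine fractions or rationalize to convert ∞-∞ to 0/0 form:
  lim(x→∞) √(x² + 4x + 5) - x = 2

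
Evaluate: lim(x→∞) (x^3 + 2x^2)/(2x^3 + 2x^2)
This is an ∞/∞ indeterminate form.

Apply L'Hôpital's rule: differentiate numerator and denominator separately.
  f(x) = x^3 + 2·x^2   ⇒   f'(x) = 3·x^2 + 4·x
  g(x) = 2·x^3 + 2·x^2   ⇒   g'(x) = 6·x^2 + 4·x
  lim(x→∞) f'(x)/g'(x) = lim(x→∞) (3·x^2 + 4·x)/(6·x^2 + 4·x)
  = 1/2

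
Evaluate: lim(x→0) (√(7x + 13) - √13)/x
This is a standard limit.

Factor or rationalize the expression:
  lim(x→0) (√(7x + 13) - √13)/x = 7·sqrt(13)/26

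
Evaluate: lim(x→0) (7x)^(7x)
This is an exponential indeterminate form.

For exponential indeterminate forms, take the natural log:
  Let L = lim(x→0) (7x)^(7x)
  Then ln(L) = lim(x→0) [exponent × ln(base)]
  Evaluate using L'Hôpital or standard limits, then exponentiate.
  L = 1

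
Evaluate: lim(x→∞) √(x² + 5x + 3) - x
This is an ∞-∞ indeterminate form.

Combine fractions or rationalize to convert ∞-∞ to 0/0 form:
  lim(x→∞) √(x² + 5x + 3) - x = 5/2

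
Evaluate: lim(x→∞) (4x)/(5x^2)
This is an ∞/∞ indeterminate form.

Apply L'Hôpital's rule: differentiate numerator and denominator separately.
  f(x) = 4·x   ⇒   f'(x) = 4
  g(x) = 5·x^2   ⇒   g'(x) = 10·x
  lim(x→∞) f'(x)/g'(x) = lim(x→∞) (4)/(10·x)
  = 0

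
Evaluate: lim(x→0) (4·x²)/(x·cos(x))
This is a 0/0 indeterminate form.

Apply L'Hôpital's rule: differentiate numerator and denominator separately.
  f(x) = 4·x^2   ⇒   f'(x) = 8·x
  g(x) = x·cos(x)   ⇒   g'(x) = -x·sin(x) + cos(x)
  lim(x→0) f'(x)/g'(x) = lim(x→0) (8·x)/(-x·sin(x) + cos(x))
  = 0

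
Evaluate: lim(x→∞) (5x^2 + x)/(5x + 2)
This is an ∞/∞ indeterminate form.

Apply L'Hôpital's rule: differentiate numerator and denominator separately.
  f(x) = 5·x^2 + x   ⇒   f'(x) = 10·x + 1
  g(x) = 5·x + 2   ⇒   g'(x) = 5
  lim(x→∞) f'(x)/g'(x) = lim(x→∞) (10·x + 1)/(5)
  = ∞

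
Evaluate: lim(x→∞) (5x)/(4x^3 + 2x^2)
This is an ∞/∞ indeterminate form.

Apply L'Hôpital's rule: differentiate numerator and denominator separately.
  f(x) = 5·x   ⇒   f'(x) = 5
  g(x) = 4·x^3 + 2·x^2   ⇒   g'(x) = 12·x^2 + 4·x
  lim(x→∞) f'(x)/g'(x) = lim(x→∞) (5)/(12·x^2 + 4·x)
  = 0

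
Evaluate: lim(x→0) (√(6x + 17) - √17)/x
This is a standard limit.

Factor or rationalize the expression:
  lim(x→0) (√(6x + 17) - √17)/x = 3·sqrt(17)/17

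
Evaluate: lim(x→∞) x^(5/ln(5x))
This is an exponential indeterminate form.

For exponential indeterminate forms, take the natural log:
  Let L = lim(x→∞) x^(5/ln(5x))
  Then ln(L) = lim(x→∞) [exponent × ln(base)]
  Evaluate using L'Hôpital or standard limits, then exponentiate.
  L = e^(5)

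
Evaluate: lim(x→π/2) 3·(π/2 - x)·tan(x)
This is a 0·∞ indeterminate form.

Rewrite 0·∞ as a quotient (0/0 or ∞/∞ form), then apply L'Hôpital's rule:
  lim(x→π/2) 3·(π/2 - x)·tan(x) = 3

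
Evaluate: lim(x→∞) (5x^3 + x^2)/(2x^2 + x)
This is an ∞/∞ indeterminate form.

Apply L'Hôpital's rule: differentiate numerator and denominator separately.
  f(x) = 5·x^3 + x^2   ⇒   f'(x) = 15·x^2 + 2·x
  g(x) = 2·x^2 + x   ⇒   g'(x) = 4·x + 1
  lim(x→∞) f'(x)/g'(x) = lim(x→∞) (15·x^2 + 2·x)/(4·x + 1)
  = ∞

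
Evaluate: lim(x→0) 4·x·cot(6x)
This is a 0·∞ indeterminate form.

Rewrite 0·∞ as a quotient (0/0 or ∞/∞ form), then apply L'Hôpital's rule:
  lim(x→0) 4·x·cot(6x) = 2/3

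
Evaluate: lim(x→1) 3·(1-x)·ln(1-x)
This is a 0·∞ indeterminate form.

Rewrite 0·∞ as a quotient (0/0 or ∞/∞ form), then apply L'Hôpital's rule:
  lim(x→1) 3·(1-x)·ln(1-x) = 0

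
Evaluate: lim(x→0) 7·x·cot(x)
This is a 0·∞ indeterminate form.

Rewrite 0·∞ as a quotient (0/0 or ∞/∞ form), then apply L'Hôpital's rule:
  lim(x→0) 7·x·cot(x) = 7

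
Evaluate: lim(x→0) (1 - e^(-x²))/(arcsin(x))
This is a 0/0 indeterminate form.

Apply L'Hôpital's rule: differentiate numerator and denominator separately.
  f(x) = 1 - e^(-x^2)   ⇒   f'(x) = 2·x·e^(-x^2)
  g(x) = asin(x)   ⇒   g'(x) = 1/sqrt(1 - x^2)
  lim(x→0) f'(x)/g'(x) = lim(x→0) (2·x·e^(-x^2))/(1/sqrt(1 - x^2))
  = 0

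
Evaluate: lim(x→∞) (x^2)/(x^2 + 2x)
This is an ∞/∞ indeterminate form.

Apply L'Hôpital's rule: differentiate numerator and denominator separately.
  f(x) = x^2   ⇒   f'(x) = 2·x
  g(x) = x^2 + 2·x   ⇒   g'(x) = 2·x + 2
  lim(x→∞) f'(x)/g'(x) = lim(x→∞) (2·x)/(2·x + 2)
  = 1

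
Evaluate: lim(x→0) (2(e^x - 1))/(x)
This is a 0/0 indeterminate form.

Apply L'Hôpital's rule: differentiate numerator and denominator separately.
  f(x) = 2·e^(x) - 2   ⇒   f'(x) = 2·e^(x)
  g(x) = x   ⇒   g'(x) = 1
  lim(x→0) f'(x)/g'(x) = lim(x→0) (2·e^(x))/(1)
  = 2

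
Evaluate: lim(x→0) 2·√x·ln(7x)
This is a 0·∞ indeterminate form.

Rewrite 0·∞ as a quotient (0/0 or ∞/∞ form), then apply L'Hôpital's rule:
  lim(x→0) 2·√x·ln(7x) = 0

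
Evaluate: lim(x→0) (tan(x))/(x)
This is a 0/0 indeterminate form.

Apply L'Hôpital's rule: differentiate numerator and denominator separately.
  f(x) = tan(x)   ⇒   f'(x) = tan(x)^2 + 1
  g(x) = x   ⇒   g'(x) = 1
  lim(x→0) f'(x)/g'(x) = lim(x→0) (tan(x)^2 + 1)/(1)
  = 1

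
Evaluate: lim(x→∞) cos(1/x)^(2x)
This is an exponential indeterminate form.

For exponential indeterminate forms, take the natural log:
  Let L = lim(x→∞) cos(1/x)^(2x)
  Then ln(L) = lim(x→∞) [exponent × ln(base)]
  Evaluate using L'Hôpital or standard limits, then exponentiate.
  L = 1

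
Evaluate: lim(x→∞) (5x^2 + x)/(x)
This is an ∞/∞ indeterminate form.

Apply L'Hôpital's rule: differentiate numerator and denominator separately.
  f(x) = 5·x^2 + x   ⇒   f'(x) = 10·x + 1
  g(x) = x   ⇒   g'(x) = 1
  lim(x→∞) f'(x)/g'(x) = lim(x→∞) (10·x + 1)/(1)
  = ∞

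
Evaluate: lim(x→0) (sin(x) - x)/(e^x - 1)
This is a 0/0 indeterminate form.

Apply L'Hôpital's rule: differentiate numerator and denominator separately.
  f(x) = -x + sin(x)   ⇒   f'(x) = cos(x) - 1
  g(x) = e^(x) - 1   ⇒   g'(x) = e^(x)
  lim(x→0) f'(x)/g'(x) = lim(x→0) (cos(x) - 1)/(e^(x))
  = 0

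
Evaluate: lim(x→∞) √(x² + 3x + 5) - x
This is an ∞-∞ indeterminate form.

Combine fractions or rationalize to convert ∞-∞ to 0/0 form:
  lim(x→∞) √(x² + 3x + 5) - x = 3/2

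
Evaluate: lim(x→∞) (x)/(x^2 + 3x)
This is an ∞/∞ indeterminate form.

Apply L'Hôpital's rule: differentiate numerator and denominator separately.
  f(x) = x   ⇒   f'(x) = 1
  g(x) = x^2 + 3·x   ⇒   g'(x) = 2·x + 3
  lim(x→∞) f'(x)/g'(x) = lim(x→∞) (1)/(2·x + 3)
  = 0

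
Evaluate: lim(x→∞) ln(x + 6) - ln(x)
This is an ∞-∞ indeterminate form.

Combine fractions or rationalize to convert ∞-∞ to 0/0 form:
  lim(x→∞) ln(x + 6) - ln(x) = 0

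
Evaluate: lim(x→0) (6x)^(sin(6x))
This is an exponential indeterminate form.

For exponential indeterminate forms, take the natural log:
  Let L = lim(x→0) (6x)^(sin(6x))
  Then ln(L) = lim(x→0) [exponent × ln(base)]
  Evaluate using L'Hôpital or standard limits, then exponentiate.
  L = 1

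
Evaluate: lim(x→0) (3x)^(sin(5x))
This is an exponential indeterminate form.

For exponential indeterminate forms, take the natural log:
  Let L = lim(x→0) (3x)^(sin(5x))
  Then ln(L) = lim(x→0) [exponent × ln(base)]
  Evaluate using L'Hôpital or standard limits, then exponentiate.
  L = 1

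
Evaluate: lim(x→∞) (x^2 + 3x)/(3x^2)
This is an ∞/∞ indeterminate form.

Apply L'Hôpital's rule: differentiate numerator and denominator separately.
  f(x) = x^2 + 3·x   ⇒   f'(x) = 2·x + 3
  g(x) = 3·x^2   ⇒   g'(x) = 6·x
  lim(x→∞) f'(x)/g'(x) = lim(x→∞) (2·x + 3)/(6·x)
  = 1/3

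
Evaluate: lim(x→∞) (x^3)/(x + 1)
This is an ∞/∞ indeterminate form.

Apply L'Hôpital's rule: differentiate numerator and denominator separately.
  f(x) = x^3   ⇒   f'(x) = 3·x^2
  g(x) = x + 1   ⇒   g'(x) = 1
  lim(x→∞) f'(x)/g'(x) = lim(x→∞) (3·x^2)/(1)
  = ∞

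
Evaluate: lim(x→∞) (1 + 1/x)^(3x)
This is an exponential indeterminate form.

For exponential indeterminate forms, take the natural log:
  Let L = lim(x→∞) (1 + 1/x)^(3x)
  Then ln(L) = lim(x→∞) [exponent × ln(base)]
  Evaluate using L'Hôpital or standard limits, then exponentiate.
  L = e^(3)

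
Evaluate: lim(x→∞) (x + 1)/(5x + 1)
This is an ∞/∞ indeterminate form.

Apply L'Hôpital's rule: differentiate numerator and denominator separately.
  f(x) = x + 1   ⇒   f'(x) = 1
  g(x) = 5·x + 1   ⇒   g'(x) = 5
  lim(x→∞) f'(x)/g'(x) = lim(x→∞) (1)/(5)
  = 1/5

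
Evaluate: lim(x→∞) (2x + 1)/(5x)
This is an ∞/∞ indeterminate form.

Apply L'Hôpital's rule: differentiate numerator and denominator separately.
  f(x) = 2·x + 1   ⇒   f'(x) = 2
  g(x) = 5·x   ⇒   g'(x) = 5
  lim(x→∞) f'(x)/g'(x) = lim(x→∞) (2)/(5)
  = 2/5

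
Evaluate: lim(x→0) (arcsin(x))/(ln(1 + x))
This is a 0/0 indeterminate form.

Apply L'Hôpital's rule: differentiate numerator and denominator separately.
  f(x) = asin(x)   ⇒   f'(x) = 1/sqrt(1 - x^2)
  g(x) = ln(x + 1)   ⇒   g'(x) = 1/(x + 1)
  lim(x→0) f'(x)/g'(x) = lim(x→0) (1/sqrt(1 - x^2))/(1/(x + 1))
  = 1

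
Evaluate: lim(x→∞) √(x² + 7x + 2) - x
This is an ∞-∞ indeterminate form.

Combine fractions or rationalize to convert ∞-∞ to 0/0 form:
  lim(x→∞) √(x² + 7x + 2) - x = 7/2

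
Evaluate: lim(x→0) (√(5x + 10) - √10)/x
This is a standard limit.

Factor or rationalize the expression:
  lim(x→0) (√(5x + 10) - √10)/x = sqrt(10)/4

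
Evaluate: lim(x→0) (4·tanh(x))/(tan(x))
This is a 0/0 indeterminate form.

Apply L'Hôpital's rule: differentiate numerator and denominator separately.
  f(x) = 4·tanh(x)   ⇒   f'(x) = 4 - 4·tanh(x)^2
  g(x) = tan(x)   ⇒   g'(x) = tan(x)^2 + 1
  lim(x→0) f'(x)/g'(x) = lim(x→0) (4 - 4·tanh(x)^2)/(tan(x)^2 + 1)
  = 4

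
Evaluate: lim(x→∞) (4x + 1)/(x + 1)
This is an ∞/∞ indeterminate form.

Apply L'Hôpital's rule: differentiate numerator and denominator separately.
  f(x) = 4·x + 1   ⇒   f'(x) = 4
  g(x) = x + 1   ⇒   g'(x) = 1
  lim(x→∞) f'(x)/g'(x) = lim(x→∞) (4)/(1)
  = 4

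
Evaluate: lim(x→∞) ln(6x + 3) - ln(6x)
This is an ∞-∞ indeterminate form.

Combine fractions or rationalize to convert ∞-∞ to 0/0 form:
  lim(x→∞) ln(6x + 3) - ln(6x) = 0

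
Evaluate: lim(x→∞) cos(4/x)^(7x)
This is an exponential indeterminate form.

For exponential indeterminate forms, take the natural log:
  Let L = lim(x→∞) cos(4/x)^(7x)
  Then ln(L) = lim(x→∞) [exponent × ln(base)]
  Evaluate using L'Hôpital or standard limits, then exponentiate.
  L = 1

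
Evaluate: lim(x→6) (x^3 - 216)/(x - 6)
This is a standard limit.

Factor or rationalize the expression:
  lim(x→6) (x^3 - 216)/(x - 6) = 108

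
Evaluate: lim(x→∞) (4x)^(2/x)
This is an exponential indeterminate form.

For exponential indeterminate forms, take the natural log:
  Let L = lim(x→∞) (4x)^(2/x)
  Then ln(L) = lim(x→∞) [exponent × ln(base)]
  Evaluate using L'Hôpital or standard limits, then exponentiate.
  L = 1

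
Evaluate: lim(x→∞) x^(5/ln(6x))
This is an exponential indeterminate form.

For exponential indeterminate forms, take the natural log:
  Let L = lim(x→∞) x^(5/ln(6x))
  Then ln(L) = lim(x→∞) [exponent × ln(base)]
  Evaluate using L'Hôpital or standard limits, then exponentiate.
  L = e^(5)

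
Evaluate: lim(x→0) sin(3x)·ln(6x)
This is a 0·∞ indeterminate form.

Rewrite 0·∞ as a quotient (0/0 or ∞/∞ form), then apply L'Hôpital's rule:
  lim(x→0) sin(3x)·ln(6x) = 0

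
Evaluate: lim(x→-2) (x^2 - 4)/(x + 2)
This is a standard limit.

Factor or rationalize the expression:
  lim(x→-2) (x^2 - 4)/(x + 2) = -4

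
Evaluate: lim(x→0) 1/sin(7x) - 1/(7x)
This is an ∞-∞ indeterminate form.

Combine fractions or rationalize to convert ∞-∞ to 0/0 form:
  lim(x→0) 1/sin(7x) - 1/(7x) = 0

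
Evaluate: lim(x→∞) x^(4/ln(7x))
This is an exponential indeterminate form.

For exponential indeterminate forms, take the natural log:
  Let L = lim(x→∞) x^(4/ln(7x))
  Then ln(L) = lim(x→∞) [exponent × ln(base)]
  Evaluate using L'Hôpital or standard limits, then exponentiate.
  L = e^(4)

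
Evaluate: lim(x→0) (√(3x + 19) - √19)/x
This is a standard limit.

Factor or rationalize the expression:
  lim(x→0) (√(3x + 19) - √19)/x = 3·sqrt(19)/38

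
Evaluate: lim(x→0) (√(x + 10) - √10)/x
This is a standard limit.

Factor or rationalize the expression:
  lim(x→0) (√(x + 10) - √10)/x = sqrt(10)/20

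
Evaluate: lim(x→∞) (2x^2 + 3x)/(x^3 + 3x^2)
This is an ∞/∞ indeterminate form.

Apply L'Hôpital's rule: differentiate numerator and denominator separately.
  f(x) = 2·x^2 + 3·x   ⇒   f'(x) = 4·x + 3
  g(x) = x^3 + 3·x^2   ⇒   g'(x) = 3·x^2 + 6·x
  lim(x→∞) f'(x)/g'(x) = lim(x→∞) (4·x + 3)/(3·x^2 + 6·x)
  = 0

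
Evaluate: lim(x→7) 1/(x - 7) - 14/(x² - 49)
This is an ∞-∞ indeterminate form.

Combine fractions or rationalize to convert ∞-∞ to 0/0 form:
  lim(x→7) 1/(x - 7) - 14/(x² - 49) = 1/14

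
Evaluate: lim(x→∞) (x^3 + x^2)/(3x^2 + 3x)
This is an ∞/∞ indeterminate form.

Apply L'Hôpital's rule: differentiate numerator and denominator separately.
  f(x) = x^3 + x^2   ⇒   f'(x) = 3·x^2 + 2·x
  g(x) = 3·x^2 + 3·x   ⇒   g'(x) = 6·x + 3
  lim(x→∞) f'(x)/g'(x) = lim(x→∞) (3·x^2 + 2·x)/(6·x + 3)
  = ∞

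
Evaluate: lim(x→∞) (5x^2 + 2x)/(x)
This is an ∞/∞ indeterminate form.

Apply L'Hôpital's rule: differentiate numerator and denominator separately.
  f(x) = 5·x^2 + 2·x   ⇒   f'(x) = 10·x + 2
  g(x) = x   ⇒   g'(x) = 1
  lim(x→∞) f'(x)/g'(x) = lim(x→∞) (10·x + 2)/(1)
  = ∞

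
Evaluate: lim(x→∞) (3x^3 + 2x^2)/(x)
This is an ∞/∞ indeterminate form.

Apply L'Hôpital's rule: differentiate numerator and denominator separately.
  f(x) = 3·x^3 + 2·x^2   ⇒   f'(x) = 9·x^2 + 4·x
  g(x) = x   ⇒   g'(x) = 1
  lim(x→∞) f'(x)/g'(x) = lim(x→∞) (9·x^2 + 4·x)/(1)
  = ∞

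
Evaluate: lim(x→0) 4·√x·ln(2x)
This is a 0·∞ indeterminate form.

Rewrite 0·∞ as a quotient (0/0 or ∞/∞ form), then apply L'Hôpital's rule:
  lim(x→0) 4·√x·ln(2x) = 0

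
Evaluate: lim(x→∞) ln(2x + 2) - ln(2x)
This is an ∞-∞ indeterminate form.

Combine fractions or rationalize to convert ∞-∞ to 0/0 form:
  lim(x→∞) ln(2x + 2) - ln(2x) = 0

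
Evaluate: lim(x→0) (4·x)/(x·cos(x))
This is a 0/0 indeterminate form.

Apply L'Hôpital's rule: differentiate numerator and denominator separately.
  f(x) = 4·x   ⇒   f'(x) = 4
  g(x) = x·cos(x)   ⇒   g'(x) = -x·sin(x) + cos(x)
  lim(x→0) f'(x)/g'(x) = lim(x→0) (4)/(-x·sin(x) + cos(x))
  = 4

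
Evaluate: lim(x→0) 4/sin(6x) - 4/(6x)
This is an ∞-∞ indeterminate form.

Combine fractions or rationalize to convert ∞-∞ to 0/0 form:
  lim(x→0) 4/sin(6x) - 4/(6x) = 0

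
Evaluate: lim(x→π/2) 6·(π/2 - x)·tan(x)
This is a 0·∞ indeterminate form.

Rewrite 0·∞ as a quotient (0/0 or ∞/∞ form), then apply L'Hôpital's rule:
  lim(x→π/2) 6·(π/2 - x)·tan(x) = 6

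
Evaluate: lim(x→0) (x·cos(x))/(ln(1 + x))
This is a 0/0 indeterminate form.

Apply L'Hôpital's rule: differentiate numerator and denominator separately.
  f(x) = x·cos(x)   ⇒   f'(x) = -x·sin(x) + cos(x)
  g(x) = ln(x + 1)   ⇒   g'(x) = 1/(x + 1)
  lim(x→0) f'(x)/g'(x) = lim(x→0) (-x·sin(x) + cos(x))/(1/(x + 1))
  = 1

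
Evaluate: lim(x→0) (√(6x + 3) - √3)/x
This is a standard limit.

Factor or rationalize the expression:
  lim(x→0) (√(6x + 3) - √3)/x = sqrt(3)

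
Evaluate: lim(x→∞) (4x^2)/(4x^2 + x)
This is an ∞/∞ indeterminate form.

Apply L'Hôpital's rule: differentiate numerator and denominator separately.
  f(x) = 4·x^2   ⇒   f'(x) = 8·x
  g(x) = 4·x^2 + x   ⇒   g'(x) = 8·x + 1
  lim(x→∞) f'(x)/g'(x) = lim(x→∞) (8·x)/(8·x + 1)
  = 1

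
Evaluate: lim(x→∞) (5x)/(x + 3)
This is an ∞/∞ indeterminate form.

Apply L'Hôpital's rule: differentiate numerator and denominator separately.
  f(x) = 5·x   ⇒   f'(x) = 5
  g(x) = x + 3   ⇒   g'(x) = 1
  lim(x→∞) f'(x)/g'(x) = lim(x→∞) (5)/(1)
  = 5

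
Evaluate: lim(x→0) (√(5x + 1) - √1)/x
This is a standard limit.

Factor or rationalize the expression:
  lim(x→0) (√(5x + 1) - √1)/x = 5/2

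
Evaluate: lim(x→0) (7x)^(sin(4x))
This is an exponential indeterminate form.

For exponential indeterminate forms, take the natural log:
  Let L = lim(x→0) (7x)^(sin(4x))
  Then ln(L) = lim(x→0) [exponent × ln(base)]
  Evaluate using L'Hôpital or standard limits, then exponentiate.
  L = 1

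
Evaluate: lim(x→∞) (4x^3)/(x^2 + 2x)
This is an ∞/∞ indeterminate form.

Apply L'Hôpital's rule: differentiate numerator and denominator separately.
  f(x) = 4·x^3   ⇒   f'(x) = 12·x^2
  g(x) = x^2 + 2·x   ⇒   g'(x) = 2·x + 2
  lim(x→∞) f'(x)/g'(x) = lim(x→∞) (12·x^2)/(2·x + 2)
  = ∞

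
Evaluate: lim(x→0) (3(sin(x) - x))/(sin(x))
This is a 0/0 indeterminate form.

Apply L'Hôpital's rule: differentiate numerator and denominator separately.
  f(x) = -3·x + 3·sin(x)   ⇒   f'(x) = 3·cos(x) - 3
  g(x) = sin(x)   ⇒   g'(x) = cos(x)
  lim(x→0) f'(x)/g'(x) = lim(x→0) (3·cos(x) - 3)/(cos(x))
  = 0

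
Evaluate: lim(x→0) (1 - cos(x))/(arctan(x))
This is a 0/0 indeterminate form.

Apply L'Hôpital's rule: differentiate numerator and denominator separately.
  f(x) = 1 - cos(x)   ⇒   f'(x) = sin(x)
  g(x) = atan(x)   ⇒   g'(x) = 1/(x^2 + 1)
  lim(x→0) f'(x)/g'(x) = lim(x→0) (sin(x))/(1/(x^2 + 1))
  = 0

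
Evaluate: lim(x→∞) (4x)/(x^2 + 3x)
This is an ∞/∞ indeterminate form.

Apply L'Hôpital's rule: differentiate numerator and denominator separately.
  f(x) = 4·x   ⇒   f'(x) = 4
  g(x) = x^2 + 3·x   ⇒   g'(x) = 2·x + 3
  lim(x→∞) f'(x)/g'(x) = lim(x→∞) (4)/(2·x + 3)
  = 0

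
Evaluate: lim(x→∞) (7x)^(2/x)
This is an exponential indeterminate form.

For exponential indeterminate forms, take the natural log:
  Let L = lim(x→∞) (7x)^(2/x)
  Then ln(L) = lim(x→∞) [exponent × ln(base)]
  Evaluate using L'Hôpital or standard limits, then exponentiate.
  L = 1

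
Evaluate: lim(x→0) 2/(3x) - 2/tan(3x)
This is an ∞-∞ indeterminate form.

Combine fractions or rationalize to convert ∞-∞ to 0/0 form:
  lim(x→0) 2/(3x) - 2/tan(3x) = 0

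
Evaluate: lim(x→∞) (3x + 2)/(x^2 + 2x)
This is an ∞/∞ indeterminate form.

Apply L'Hôpital's rule: differentiate numerator and denominator separately.
  f(x) = 3·x + 2   ⇒   f'(x) = 3
  g(x) = x^2 + 2·x   ⇒   g'(x) = 2·x + 2
  lim(x→∞) f'(x)/g'(x) = lim(x→∞) (3)/(2·x + 2)
  = 0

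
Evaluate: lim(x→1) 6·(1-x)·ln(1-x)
This is a 0·∞ indeterminate form.

Rewrite 0·∞ as a quotient (0/0 or ∞/∞ form), then apply L'Hôpital's rule:
  lim(x→1) 6·(1-x)·ln(1-x) = 0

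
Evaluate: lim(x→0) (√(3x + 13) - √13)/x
This is a standard limit.

Factor or rationalize the expression:
  lim(x→0) (√(3x + 13) - √13)/x = 3·sqrt(13)/26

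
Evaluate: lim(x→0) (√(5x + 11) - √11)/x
This is a standard limit.

Factor or rationalize the expression:
  lim(x→0) (√(5x + 11) - √11)/x = 5·sqrt(11)/22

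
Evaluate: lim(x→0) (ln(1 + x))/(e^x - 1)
This is a 0/0 indeterminate form.

Apply L'Hôpital's rule: differentiate numerator and denominator separately.
  f(x) = ln(x + 1)   ⇒   f'(x) = 1/(x + 1)
  g(x) = e^(x) - 1   ⇒   g'(x) = e^(x)
  lim(x→0) f'(x)/g'(x) = lim(x→0) (1/(x + 1))/(e^(x))
  = 1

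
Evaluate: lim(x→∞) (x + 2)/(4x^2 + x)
This is an ∞/∞ indeterminate form.

Apply L'Hôpital's rule: differentiate numerator and denominator separately.
  f(x) = x + 2   ⇒   f'(x) = 1
  g(x) = 4·x^2 + x   ⇒   g'(x) = 8·x + 1
  lim(x→∞) f'(x)/g'(x) = lim(x→∞) (1)/(8·x + 1)
  = 0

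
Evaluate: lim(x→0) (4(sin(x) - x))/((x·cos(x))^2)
This is a 0/0 indeterminate form.

Apply L'Hôpital's rule: differentiate numerator and denominator separately.
  f(x) = -4·x + 4·sin(x)   ⇒   f'(x) = 4·cos(x) - 4
  g(x) = x^2·cos(x)^2   ⇒   g'(x) = -2·x^2·sin(x)·cos(x) + 2·x·cos(x)^2
  lim(x→0) f'(x)/g'(x) = lim(x→0) (4·cos(x) - 4)/(-2·x^2·sin(x)·cos(x) + 2·x·cos(x)^2)
  = 0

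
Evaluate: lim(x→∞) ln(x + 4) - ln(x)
This is an ∞-∞ indeterminate form.

Combine fractions or rationalize to convert ∞-∞ to 0/0 form:
  lim(x→∞) ln(x + 4) - ln(x) = 0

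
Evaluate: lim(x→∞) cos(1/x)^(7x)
This is an exponential indeterminate form.

For exponential indeterminate forms, take the natural log:
  Let L = lim(x→∞) cos(1/x)^(7x)
  Then ln(L) = lim(x→∞) [exponent × ln(base)]
  Evaluate using L'Hôpital or standard limits, then exponentiate.
  L = 1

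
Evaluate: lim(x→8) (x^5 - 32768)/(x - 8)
This is a standard limit.

Factor or rationalize the expression:
  lim(x→8) (x^5 - 32768)/(x - 8) = 20480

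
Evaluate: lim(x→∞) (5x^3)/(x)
This is an ∞/∞ indeterminate form.

Apply L'Hôpital's rule: differentiate numerator and denominator separately.
  f(x) = 5·x^3   ⇒   f'(x) = 15·x^2
  g(x) = x   ⇒   g'(x) = 1
  lim(x→∞) f'(x)/g'(x) = lim(x→∞) (15·x^2)/(1)
  = ∞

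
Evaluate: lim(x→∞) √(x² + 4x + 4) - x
This is an ∞-∞ indeterminate form.

Combine fractions or rationalize to convert ∞-∞ to 0/0 form:
  lim(x→∞) √(x² + 4x + 4) - x = 2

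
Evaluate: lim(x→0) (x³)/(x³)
This is a 0/0 indeterminate form.

Apply L'Hôpital's rule: differentiate numerator and denominator separately.
  f(x) = x^3   ⇒   f'(x) = 3·x^2
  g(x) = x^3   ⇒   g'(x) = 3·x^2
  lim(x→0) f'(x)/g'(x) = lim(x→0) (3·x^2)/(3·x^2)
  = 1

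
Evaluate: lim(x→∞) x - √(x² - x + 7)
This is an ∞-∞ indeterminate form.

Combine fractions or rationalize to convert ∞-∞ to 0/0 form:
  lim(x→∞) x - √(x² - x + 7) = 1/2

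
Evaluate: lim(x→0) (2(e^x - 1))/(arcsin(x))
This is a 0/0 indeterminate form.

Apply L'Hôpital's rule: differentiate numerator and denominator separately.
  f(x) = 2·e^(x) - 2   ⇒   f'(x) = 2·e^(x)
  g(x) = asin(x)   ⇒   g'(x) = 1/sqrt(1 - x^2)
  lim(x→0) f'(x)/g'(x) = lim(x→0) (2·e^(x))/(1/sqrt(1 - x^2))
  = 2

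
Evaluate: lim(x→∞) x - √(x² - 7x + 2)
This is an ∞-∞ indeterminate form.

Combine fractions or rationalize to convert ∞-∞ to 0/0 form:
  lim(x→∞) x - √(x² - 7x + 2) = 7/2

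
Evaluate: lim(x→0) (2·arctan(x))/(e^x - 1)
This is a 0/0 indeterminate form.

Apply L'Hôpital's rule: differentiate numerator and denominator separately.
  f(x) = 2·atan(x)   ⇒   f'(x) = 2/(x^2 + 1)
  g(x) = e^(x) - 1   ⇒   g'(x) = e^(x)
  lim(x→0) f'(x)/g'(x) = lim(x→0) (2/(x^2 + 1))/(e^(x))
  = 2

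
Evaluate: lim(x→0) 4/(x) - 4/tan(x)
This is an ∞-∞ indeterminate form.

Combine fractions or rationalize to convert ∞-∞ to 0/0 form:
  lim(x→0) 4/(x) - 4/tan(x) = 0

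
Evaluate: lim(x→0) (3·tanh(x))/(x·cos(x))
This is a 0/0 indeterminate form.

Apply L'Hôpital's rule: differentiate numerator and denominator separately.
  f(x) = 3·tanh(x)   ⇒   f'(x) = 3 - 3·tanh(x)^2
  g(x) = x·cos(x)   ⇒   g'(x) = -x·sin(x) + cos(x)
  lim(x→0) f'(x)/g'(x) = lim(x→0) (3 - 3·tanh(x)^2)/(-x·sin(x) + cos(x))
  = 3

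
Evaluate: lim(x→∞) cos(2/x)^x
This is an exponential indeterminate form.

For exponential indeterminate forms, take the natural log:
  Let L = lim(x→∞) cos(2/x)^x
  Then ln(L) = lim(x→∞) [exponent × ln(base)]
  Evaluate using L'Hôpital or standard limits, then exponentiate.
  L = 1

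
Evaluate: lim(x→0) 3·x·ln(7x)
This is a 0·∞ indeterminate form.

Rewrite 0·∞ as a quotient (0/0 or ∞/∞ form), then apply L'Hôpital's rule:
  lim(x→0) 3·x·ln(7x) = 0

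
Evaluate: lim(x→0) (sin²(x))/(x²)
This is a 0/0 indeterminate form.

Apply L'Hôpital's rule: differentiate numerator and denominator separately.
  f(x) = sin(x)^2   ⇒   f'(x) = 2·sin(x)·cos(x)
  g(x) = x^2   ⇒   g'(x) = 2·x
  lim(x→0) f'(x)/g'(x) = lim(x→0) (2·sin(x)·cos(x))/(2·x)
  = 1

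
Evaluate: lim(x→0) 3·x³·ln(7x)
This is a 0·∞ indeterminate form.

Rewrite 0·∞ as a quotient (0/0 or ∞/∞ form), then apply L'Hôpital's rule:
  lim(x→0) 3·x³·ln(7x) = 0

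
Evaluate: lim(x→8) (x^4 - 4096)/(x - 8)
This is a standard limit.

Factor or rationalize the expression:
  lim(x→8) (x^4 - 4096)/(x - 8) = 2048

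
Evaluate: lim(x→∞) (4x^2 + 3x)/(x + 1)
This is an ∞/∞ indeterminate form.

Apply L'Hôpital's rule: differentiate numerator and denominator separately.
  f(x) = 4·x^2 + 3·x   ⇒   f'(x) = 8·x + 3
  g(x) = x + 1   ⇒   g'(x) = 1
  lim(x→∞) f'(x)/g'(x) = lim(x→∞) (8·x + 3)/(1)
  = ∞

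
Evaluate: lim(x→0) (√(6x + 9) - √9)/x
This is a standard limit.

Factor or rationalize the expression:
  lim(x→0) (√(6x + 9) - √9)/x = 1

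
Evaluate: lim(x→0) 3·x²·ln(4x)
This is a 0·∞ indeterminate form.

Rewrite 0·∞ as a quotient (0/0 or ∞/∞ form), then apply L'Hôpital's rule:
  lim(x→0) 3·x²·ln(4x) = 0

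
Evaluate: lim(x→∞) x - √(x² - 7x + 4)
This is an ∞-∞ indeterminate form.

Combine fractions or rationalize to convert ∞-∞ to 0/0 form:
  lim(x→∞) x - √(x² - 7x + 4) = 7/2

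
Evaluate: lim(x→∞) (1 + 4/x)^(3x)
This is an exponential indeterminate form.

For exponential indeterminate forms, take the natural log:
  Let L = lim(x→∞) (1 + 4/x)^(3x)
  Then ln(L) = lim(x→∞) [exponent × ln(base)]
  Evaluate using L'Hôpital or standard limits, then exponentiate.
  L = e^(12)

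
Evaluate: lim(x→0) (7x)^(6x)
This is an exponential indeterminate form.

For exponential indeterminate forms, take the natural log:
  Let L = lim(x→0) (7x)^(6x)
  Then ln(L) = lim(x→0) [exponent × ln(base)]
  Evaluate using L'Hôpital or standard limits, then exponentiate.
  L = 1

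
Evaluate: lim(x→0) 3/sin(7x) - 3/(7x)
This is an ∞-∞ indeterminate form.

Combine fractions or rationalize to convert ∞-∞ to 0/0 form:
  lim(x→0) 3/sin(7x) - 3/(7x) = 0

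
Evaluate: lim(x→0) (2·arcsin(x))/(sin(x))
This is a 0/0 indeterminate form.

Apply L'Hôpital's rule: differentiate numerator and denominator separately.
  f(x) = 2·asin(x)   ⇒   f'(x) = 2/sqrt(1 - x^2)
  g(x) = sin(x)   ⇒   g'(x) = cos(x)
  lim(x→0) f'(x)/g'(x) = lim(x→0) (2/sqrt(1 - x^2))/(cos(x))
  = 2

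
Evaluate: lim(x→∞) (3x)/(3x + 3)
This is an ∞/∞ indeterminate form.

Apply L'Hôpital's rule: differentiate numerator and denominator separately.
  f(x) = 3·x   ⇒   f'(x) = 3
  g(x) = 3·x + 3   ⇒   g'(x) = 3
  lim(x→∞) f'(x)/g'(x) = lim(x→∞) (3)/(3)
  = 1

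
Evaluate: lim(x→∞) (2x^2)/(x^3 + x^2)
This is an ∞/∞ indeterminate form.

Apply L'Hôpital's rule: differentiate numerator and denominator separately.
  f(x) = 2·x^2   ⇒   f'(x) = 4·x
  g(x) = x^3 + x^2   ⇒   g'(x) = 3·x^2 + 2·x
  lim(x→∞) f'(x)/g'(x) = lim(x→∞) (4·x)/(3·x^2 + 2·x)
  = 0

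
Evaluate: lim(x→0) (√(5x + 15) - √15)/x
This is a standard limit.

Factor or rationalize the expression:
  lim(x→0) (√(5x + 15) - √15)/x = sqrt(15)/6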